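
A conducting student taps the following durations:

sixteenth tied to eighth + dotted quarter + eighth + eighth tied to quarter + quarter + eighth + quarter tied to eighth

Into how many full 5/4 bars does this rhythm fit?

1

One bar of 5/4 = 20 sixteenth notes.
Working in sixteenth notes: sixteenth tied to eighth (sixteenth + eighth) = 3; dotted quarter = 6; eighth = 2; eighth tied to quarter (eighth + quarter) = 6; quarter = 4; eighth = 2; quarter tied to eighth (quarter + eighth) = 6.
Sum: 3 + 6 + 2 + 6 + 4 + 2 + 6 = 29.
29 ÷ 20 = 1 complete bar with 9 left over.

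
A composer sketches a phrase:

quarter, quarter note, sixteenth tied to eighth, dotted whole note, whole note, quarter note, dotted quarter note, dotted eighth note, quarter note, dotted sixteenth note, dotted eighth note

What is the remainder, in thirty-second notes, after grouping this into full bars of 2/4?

One bar of 2/4 = 16 thirty-second notes.
Each duration in thirty-second notes: quarter = 8; quarter note = 8; sixteenth tied to eighth (sixteenth + eighth) = 6; dotted whole note = 48; whole note = 32; quarter note = 8; dotted quarter note = 12; dotted eighth note = 6; quarter note = 8; dotted sixteenth note = 3; dotted eighth note = 6.
Total: 8 + 8 + 6 + 48 + 32 + 8 + 12 + 6 + 8 + 3 + 6 = 145.
145 ÷ 16 = 9 complete bars with 1 thirty-second note remaining.

1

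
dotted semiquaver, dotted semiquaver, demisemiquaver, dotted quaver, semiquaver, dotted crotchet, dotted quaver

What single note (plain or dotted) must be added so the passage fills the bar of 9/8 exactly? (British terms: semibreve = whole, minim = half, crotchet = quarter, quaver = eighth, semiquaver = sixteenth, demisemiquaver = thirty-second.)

The bar of 9/8 = 36 thirty-second notes.
Convert each value to thirty-second notes: dotted semiquaver = 3; dotted semiquaver = 3; demisemiquaver = 1; dotted quaver = 6; semiquaver = 2; dotted crotchet = 12; dotted quaver = 6.
Altogether 3 + 3 + 1 + 6 + 2 + 12 + 6 = 33.
Remaining: 36 − 33 = 3 thirty-second notes, which is a dotted sixteenth note.

dotted sixteenth note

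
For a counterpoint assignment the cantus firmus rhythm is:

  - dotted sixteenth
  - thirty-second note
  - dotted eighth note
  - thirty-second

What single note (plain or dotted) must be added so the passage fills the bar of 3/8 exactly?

The bar of 3/8 = 12 thirty-second notes.
In thirty-second notes: dotted sixteenth = 3; thirty-second note = 1; dotted eighth note = 6; thirty-second = 1.
Altogether 3 + 1 + 6 + 1 = 11.
Remaining: 12 − 11 = 1 thirty-second note, which is a thirty-second note.

thirty-second note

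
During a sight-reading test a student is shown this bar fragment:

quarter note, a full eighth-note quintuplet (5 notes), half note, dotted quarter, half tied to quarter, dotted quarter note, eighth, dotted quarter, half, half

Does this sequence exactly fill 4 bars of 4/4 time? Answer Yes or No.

No

One bar of 4/4 = 8 eighth notes, so 4 bars = 32.
Working in eighth notes: quarter note = 2; a full eighth-note quintuplet (5 notes) (five quintuplet eighths span one half) = 4; half note = 4; dotted quarter = 3; half tied to quarter (half + quarter) = 6; dotted quarter note = 3; eighth = 1; dotted quarter = 3; half = 4; half = 4.
Altogether 2 + 4 + 4 + 3 + 6 + 3 + 1 + 3 + 4 + 4 = 34.
34 exceeds 32, so the answer is No.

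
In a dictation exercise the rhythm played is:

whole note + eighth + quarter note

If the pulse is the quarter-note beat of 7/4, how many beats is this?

5.5

One quarter-note beat = 2 eighth notes.
Working in eighth notes: whole note = 8; eighth = 1; quarter note = 2.
Total: 8 + 1 + 2 = 11.
11 ÷ 2 = 5.5 beats.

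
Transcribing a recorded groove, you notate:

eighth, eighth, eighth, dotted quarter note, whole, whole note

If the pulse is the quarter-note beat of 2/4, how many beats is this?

11

One quarter-note beat = 2 eighth notes.
In eighth notes: eighth = 1; eighth = 1; eighth = 1; dotted quarter note = 3; whole = 8; whole note = 8.
Adding: 1 + 1 + 1 + 3 + 8 + 8 = 22.
22 ÷ 2 = 11 beats.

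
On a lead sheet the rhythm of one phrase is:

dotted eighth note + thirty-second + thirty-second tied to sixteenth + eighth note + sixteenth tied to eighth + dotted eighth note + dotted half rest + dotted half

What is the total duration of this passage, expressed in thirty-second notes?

Convert each value to thirty-second notes: dotted eighth note = 6; thirty-second = 1; thirty-second tied to sixteenth (thirty-second + sixteenth) = 3; eighth note = 4; sixteenth tied to eighth (sixteenth + eighth) = 6; dotted eighth note = 6; dotted half rest = 24; dotted half = 24.
Adding: 6 + 1 + 3 + 4 + 6 + 6 + 24 + 24 = 74 thirty-second notes.

74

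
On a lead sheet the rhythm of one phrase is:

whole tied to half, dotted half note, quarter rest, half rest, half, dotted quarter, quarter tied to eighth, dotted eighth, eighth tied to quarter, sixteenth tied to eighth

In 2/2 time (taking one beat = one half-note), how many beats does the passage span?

10

One half-note beat = 8 sixteenth notes.
Convert each value to sixteenth notes: whole tied to half (whole + half) = 24; dotted half note = 12; quarter rest = 4; half rest = 8; half = 8; dotted quarter = 6; quarter tied to eighth (quarter + eighth) = 6; dotted eighth = 3; eighth tied to quarter (eighth + quarter) = 6; sixteenth tied to eighth (sixteenth + eighth) = 3.
Adding: 24 + 12 + 4 + 8 + 8 + 6 + 6 + 3 + 6 + 3 = 80.
80 ÷ 8 = 10 beats.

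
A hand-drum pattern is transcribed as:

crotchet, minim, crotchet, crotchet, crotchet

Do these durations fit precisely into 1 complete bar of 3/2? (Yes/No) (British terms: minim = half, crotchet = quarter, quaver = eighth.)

One bar of 3/2 = 6 quarter notes.
In quarter notes: crotchet = 1; minim = 2; crotchet = 1; crotchet = 1; crotchet = 1.
Sum: 1 + 2 + 1 + 1 + 1 = 6.
6 equals 6, so the answer is Yes.

Yes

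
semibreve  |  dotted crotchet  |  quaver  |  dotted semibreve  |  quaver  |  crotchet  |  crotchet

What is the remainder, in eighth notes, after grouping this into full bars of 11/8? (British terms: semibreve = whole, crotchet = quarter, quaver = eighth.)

7

One bar of 11/8 = 11 eighth notes.
In eighth notes: semibreve = 8; dotted crotchet = 3; quaver = 1; dotted semibreve = 12; quaver = 1; crotchet = 2; crotchet = 2.
Altogether 8 + 3 + 1 + 12 + 1 + 2 + 2 = 29.
29 ÷ 11 = 2 complete bars with 7 eighth notes remaining.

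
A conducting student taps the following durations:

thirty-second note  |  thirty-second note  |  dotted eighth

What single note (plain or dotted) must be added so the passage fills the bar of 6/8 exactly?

The bar of 6/8 = 24 thirty-second notes.
Convert each value to thirty-second notes: thirty-second note = 1; thirty-second note = 1; dotted eighth = 6.
Adding: 1 + 1 + 6 = 8.
Remaining: 24 − 8 = 16 thirty-second notes, which is a half note.

half note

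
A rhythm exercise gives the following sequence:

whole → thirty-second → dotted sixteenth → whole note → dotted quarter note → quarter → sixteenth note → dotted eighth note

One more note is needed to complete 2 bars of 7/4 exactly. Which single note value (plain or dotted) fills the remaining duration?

2 bars of 7/4 = 112 thirty-second notes.
Express everything in thirty-second notes: whole = 32; thirty-second = 1; dotted sixteenth = 3; whole note = 32; dotted quarter note = 12; quarter = 8; sixteenth note = 2; dotted eighth note = 6.
Total: 32 + 1 + 3 + 32 + 12 + 8 + 2 + 6 = 96.
Remaining: 112 − 96 = 16 thirty-second notes, which is a half note.

half note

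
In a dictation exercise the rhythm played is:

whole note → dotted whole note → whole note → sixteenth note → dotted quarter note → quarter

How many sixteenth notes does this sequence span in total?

Each duration in sixteenth notes: whole note = 16; dotted whole note = 24; whole note = 16; sixteenth note = 1; dotted quarter note = 6; quarter = 4.
Sum: 16 + 24 + 16 + 1 + 6 + 4 = 67 sixteenth notes.

67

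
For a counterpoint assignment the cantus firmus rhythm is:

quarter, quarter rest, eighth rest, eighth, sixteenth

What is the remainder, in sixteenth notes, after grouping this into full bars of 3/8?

One bar of 3/8 = 6 sixteenth notes.
Each duration in sixteenth notes: quarter = 4; quarter rest = 4; eighth rest = 2; eighth = 2; sixteenth = 1.
Sum: 4 + 4 + 2 + 2 + 1 = 13.
13 ÷ 6 = 2 complete bars with 1 sixteenth note remaining.

1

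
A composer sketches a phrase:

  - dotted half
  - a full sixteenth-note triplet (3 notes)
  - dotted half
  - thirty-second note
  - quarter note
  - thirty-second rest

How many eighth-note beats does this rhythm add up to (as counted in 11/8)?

One eighth-note beat = 4 thirty-second notes.
Working in thirty-second notes: dotted half = 24; a full sixteenth-note triplet (3 notes) (three triplet sixteenths span one eighth) = 4; dotted half = 24; thirty-second note = 1; quarter note = 8; thirty-second rest = 1.
Total: 24 + 4 + 24 + 1 + 8 + 1 = 62.
62 ÷ 4 = 15.5 beats.

15.5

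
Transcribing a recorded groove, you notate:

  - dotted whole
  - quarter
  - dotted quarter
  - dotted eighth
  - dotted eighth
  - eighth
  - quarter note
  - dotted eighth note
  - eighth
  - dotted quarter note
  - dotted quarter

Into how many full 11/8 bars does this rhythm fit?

One bar of 11/8 = 22 sixteenth notes.
In sixteenth notes: dotted whole = 24; quarter = 4; dotted quarter = 6; dotted eighth = 3; dotted eighth = 3; eighth = 2; quarter note = 4; dotted eighth note = 3; eighth = 2; dotted quarter note = 6; dotted quarter = 6.
Adding: 24 + 4 + 6 + 3 + 3 + 2 + 4 + 3 + 2 + 6 + 6 = 63.
63 ÷ 22 = 2 complete bars with 19 left over.

2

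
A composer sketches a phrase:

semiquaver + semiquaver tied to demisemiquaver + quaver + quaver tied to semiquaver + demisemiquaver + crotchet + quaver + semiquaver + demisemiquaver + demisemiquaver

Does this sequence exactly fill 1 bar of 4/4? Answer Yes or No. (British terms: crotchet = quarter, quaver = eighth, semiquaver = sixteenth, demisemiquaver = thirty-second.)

Yes

One bar of 4/4 = 32 thirty-second notes.
In thirty-second notes: semiquaver = 2; semiquaver tied to demisemiquaver (semiquaver + demisemiquaver) = 3; quaver = 4; quaver tied to semiquaver (quaver + semiquaver) = 6; demisemiquaver = 1; crotchet = 8; quaver = 4; semiquaver = 2; demisemiquaver = 1; demisemiquaver = 1.
Sum: 2 + 3 + 4 + 6 + 1 + 8 + 4 + 2 + 1 + 1 = 32.
32 equals 32, so the answer is Yes.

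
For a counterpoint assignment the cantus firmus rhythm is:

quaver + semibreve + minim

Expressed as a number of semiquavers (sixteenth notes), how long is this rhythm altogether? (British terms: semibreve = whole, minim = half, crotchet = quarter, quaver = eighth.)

Working in sixteenth notes: quaver = 2; semibreve = 16; minim = 8.
Altogether 2 + 16 + 8 = 26 sixteenth notes.

26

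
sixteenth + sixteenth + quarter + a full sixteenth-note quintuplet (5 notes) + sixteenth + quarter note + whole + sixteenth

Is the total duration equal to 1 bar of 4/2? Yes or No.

One bar of 4/2 = 32 sixteenth notes.
In sixteenth notes: sixteenth = 1; sixteenth = 1; quarter = 4; a full sixteenth-note quintuplet (5 notes) (five quintuplet sixteenths span one quarter) = 4; sixteenth = 1; quarter note = 4; whole = 16; sixteenth = 1.
Altogether 1 + 1 + 4 + 4 + 1 + 4 + 16 + 1 = 32.
32 equals 32, so the answer is Yes.

Yes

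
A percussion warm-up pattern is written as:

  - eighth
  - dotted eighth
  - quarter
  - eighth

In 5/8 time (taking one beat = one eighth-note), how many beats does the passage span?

One eighth-note beat = 2 sixteenth notes.
In sixteenth notes: eighth = 2; dotted eighth = 3; quarter = 4; eighth = 2.
Sum: 2 + 3 + 4 + 2 = 11.
11 ÷ 2 = 5.5 beats.

5.5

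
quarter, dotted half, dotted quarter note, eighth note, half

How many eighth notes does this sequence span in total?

Convert each value to eighth notes: quarter = 2; dotted half = 6; dotted quarter note = 3; eighth note = 1; half = 4.
Sum: 2 + 6 + 3 + 1 + 4 = 16 eighth notes.

16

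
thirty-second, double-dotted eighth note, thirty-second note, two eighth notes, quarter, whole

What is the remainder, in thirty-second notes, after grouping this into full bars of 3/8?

One bar of 3/8 = 12 thirty-second notes.
Each duration in thirty-second notes: thirty-second = 1; double-dotted eighth note = 7; thirty-second note = 1; eighth note = 4; eighth note = 4; quarter = 8; whole = 32.
Sum: 1 + 7 + 1 + 4 + 4 + 8 + 32 = 57.
57 ÷ 12 = 4 complete bars with 9 thirty-second notes remaining.

9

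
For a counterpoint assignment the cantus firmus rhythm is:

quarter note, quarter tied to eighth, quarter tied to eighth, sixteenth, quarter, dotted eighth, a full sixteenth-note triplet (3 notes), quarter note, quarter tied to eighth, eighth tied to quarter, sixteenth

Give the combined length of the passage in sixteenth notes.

43

Working in sixteenth notes: quarter note = 4; quarter tied to eighth (quarter + eighth) = 6; quarter tied to eighth (quarter + eighth) = 6; sixteenth = 1; quarter = 4; dotted eighth = 3; a full sixteenth-note triplet (3 notes) (three triplet sixteenths span one eighth) = 2; quarter note = 4; quarter tied to eighth (quarter + eighth) = 6; eighth tied to quarter (eighth + quarter) = 6; sixteenth = 1.
Sum: 4 + 6 + 6 + 1 + 4 + 3 + 2 + 4 + 6 + 6 + 1 = 43 sixteenth notes.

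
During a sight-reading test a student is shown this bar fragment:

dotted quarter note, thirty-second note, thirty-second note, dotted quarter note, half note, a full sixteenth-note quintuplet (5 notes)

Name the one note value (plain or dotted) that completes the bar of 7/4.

The bar of 7/4 = 56 thirty-second notes.
Express everything in thirty-second notes: dotted quarter note = 12; thirty-second note = 1; thirty-second note = 1; dotted quarter note = 12; half note = 16; a full sixteenth-note quintuplet (5 notes) (five quintuplet sixteenths span one quarter) = 8.
Total: 12 + 1 + 1 + 12 + 16 + 8 = 50.
Remaining: 56 − 50 = 6 thirty-second notes, which is a dotted eighth note.

dotted eighth note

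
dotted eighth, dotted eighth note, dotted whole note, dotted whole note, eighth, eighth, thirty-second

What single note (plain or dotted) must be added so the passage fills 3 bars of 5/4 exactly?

dotted sixteenth note

3 bars of 5/4 = 120 thirty-second notes.
Express everything in thirty-second notes: dotted eighth = 6; dotted eighth note = 6; dotted whole note = 48; dotted whole note = 48; eighth = 4; eighth = 4; thirty-second = 1.
Adding: 6 + 6 + 48 + 48 + 4 + 4 + 1 = 117.
Remaining: 120 − 117 = 3 thirty-second notes, which is a dotted sixteenth note.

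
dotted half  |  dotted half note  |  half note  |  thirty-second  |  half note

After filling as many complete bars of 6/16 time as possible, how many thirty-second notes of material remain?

One bar of 6/16 = 12 thirty-second notes.
In thirty-second notes: dotted half = 24; dotted half note = 24; half note = 16; thirty-second = 1; half note = 16.
Total: 24 + 24 + 16 + 1 + 16 = 81.
81 ÷ 12 = 6 complete bars with 9 thirty-second notes remaining.

9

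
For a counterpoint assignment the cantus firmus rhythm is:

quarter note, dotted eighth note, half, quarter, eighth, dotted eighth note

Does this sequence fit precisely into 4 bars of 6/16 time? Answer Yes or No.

Yes

One bar of 6/16 = 6 sixteenth notes, so 4 bars = 24.
Convert each value to sixteenth notes: quarter note = 4; dotted eighth note = 3; half = 8; quarter = 4; eighth = 2; dotted eighth note = 3.
Adding: 4 + 3 + 8 + 4 + 2 + 3 = 24.
24 equals 24, so the answer is Yes.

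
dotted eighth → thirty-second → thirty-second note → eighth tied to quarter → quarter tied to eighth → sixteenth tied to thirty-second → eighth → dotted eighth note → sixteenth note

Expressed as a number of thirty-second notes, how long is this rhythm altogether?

Express everything in thirty-second notes: dotted eighth = 6; thirty-second = 1; thirty-second note = 1; eighth tied to quarter (eighth + quarter) = 12; quarter tied to eighth (quarter + eighth) = 12; sixteenth tied to thirty-second (sixteenth + thirty-second) = 3; eighth = 4; dotted eighth note = 6; sixteenth note = 2.
Adding: 6 + 1 + 1 + 12 + 12 + 3 + 4 + 6 + 2 = 47 thirty-second notes.

47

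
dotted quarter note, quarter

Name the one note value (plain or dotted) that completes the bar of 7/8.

quarter note

The bar of 7/8 = 7 eighth notes.
Each duration in eighth notes: dotted quarter note = 3; quarter = 2.
Total: 3 + 2 = 5.
Remaining: 7 − 5 = 2 eighth notes, which is a quarter note.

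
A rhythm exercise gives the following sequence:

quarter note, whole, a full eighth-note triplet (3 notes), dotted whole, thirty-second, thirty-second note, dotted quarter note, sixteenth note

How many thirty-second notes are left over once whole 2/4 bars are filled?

One bar of 2/4 = 16 thirty-second notes.
In thirty-second notes: quarter note = 8; whole = 32; a full eighth-note triplet (3 notes) (three triplet eighths span one quarter) = 8; dotted whole = 48; thirty-second = 1; thirty-second note = 1; dotted quarter note = 12; sixteenth note = 2.
Sum: 8 + 32 + 8 + 48 + 1 + 1 + 12 + 2 = 112.
112 ÷ 16 = 7 complete bars with 0 thirty-second notes remaining.

0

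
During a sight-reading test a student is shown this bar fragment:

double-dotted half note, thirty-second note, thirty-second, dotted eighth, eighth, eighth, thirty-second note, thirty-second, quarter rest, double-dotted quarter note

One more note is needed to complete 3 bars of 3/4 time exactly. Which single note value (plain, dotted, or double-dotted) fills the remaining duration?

eighth note

3 bars of 3/4 = 72 thirty-second notes.
Express everything in thirty-second notes: double-dotted half note = 28; thirty-second note = 1; thirty-second = 1; dotted eighth = 6; eighth = 4; eighth = 4; thirty-second note = 1; thirty-second = 1; quarter rest = 8; double-dotted quarter note = 14.
Altogether 28 + 1 + 1 + 6 + 4 + 4 + 1 + 1 + 8 + 14 = 68.
Remaining: 72 − 68 = 4 thirty-second notes, which is a eighth note.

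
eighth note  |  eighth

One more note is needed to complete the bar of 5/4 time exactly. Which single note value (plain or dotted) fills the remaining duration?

whole note

The bar of 5/4 = 10 eighth notes.
Convert each value to eighth notes: eighth note = 1; eighth = 1.
Adding: 1 + 1 = 2.
Remaining: 10 − 2 = 8 eighth notes, which is a whole note.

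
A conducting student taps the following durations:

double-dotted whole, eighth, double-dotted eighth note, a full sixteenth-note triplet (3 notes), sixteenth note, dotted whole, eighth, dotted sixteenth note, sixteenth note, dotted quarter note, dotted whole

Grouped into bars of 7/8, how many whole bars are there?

6

One bar of 7/8 = 28 thirty-second notes.
Express everything in thirty-second notes: double-dotted whole = 56; eighth = 4; double-dotted eighth note = 7; a full sixteenth-note triplet (3 notes) (three triplet sixteenths span one eighth) = 4; sixteenth note = 2; dotted whole = 48; eighth = 4; dotted sixteenth note = 3; sixteenth note = 2; dotted quarter note = 12; dotted whole = 48.
Total: 56 + 4 + 7 + 4 + 2 + 48 + 4 + 3 + 2 + 12 + 48 = 190.
190 ÷ 28 = 6 complete bars with 22 left over.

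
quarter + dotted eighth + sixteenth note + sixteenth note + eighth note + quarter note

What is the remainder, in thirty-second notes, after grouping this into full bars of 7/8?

2

One bar of 7/8 = 14 sixteenth notes.
In sixteenth notes: quarter = 4; dotted eighth = 3; sixteenth note = 1; sixteenth note = 1; eighth note = 2; quarter note = 4.
Altogether 4 + 3 + 1 + 1 + 2 + 4 = 15.
15 ÷ 14 = 1 complete bar with 1 sixteenth note remaining = 2 thirty-second notes.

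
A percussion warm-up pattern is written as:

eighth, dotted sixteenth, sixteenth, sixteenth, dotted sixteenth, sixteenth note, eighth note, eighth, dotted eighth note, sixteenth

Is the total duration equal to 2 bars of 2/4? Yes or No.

One bar of 2/4 = 16 thirty-second notes, so 2 bars = 32.
Each duration in thirty-second notes: eighth = 4; dotted sixteenth = 3; sixteenth = 2; sixteenth = 2; dotted sixteenth = 3; sixteenth note = 2; eighth note = 4; eighth = 4; dotted eighth note = 6; sixteenth = 2.
Total: 4 + 3 + 2 + 2 + 3 + 2 + 4 + 4 + 6 + 2 = 32.
32 equals 32, so the answer is Yes.

Yes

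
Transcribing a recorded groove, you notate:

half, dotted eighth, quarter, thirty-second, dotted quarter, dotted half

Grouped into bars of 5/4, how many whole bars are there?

1

One bar of 5/4 = 40 thirty-second notes.
Convert each value to thirty-second notes: half = 16; dotted eighth = 6; quarter = 8; thirty-second = 1; dotted quarter = 12; dotted half = 24.
Altogether 16 + 6 + 8 + 1 + 12 + 24 = 67.
67 ÷ 40 = 1 complete bar with 27 left over.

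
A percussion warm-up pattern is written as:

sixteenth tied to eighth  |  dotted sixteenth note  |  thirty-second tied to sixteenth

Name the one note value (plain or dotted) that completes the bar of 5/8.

The bar of 5/8 = 20 thirty-second notes.
Convert each value to thirty-second notes: sixteenth tied to eighth (sixteenth + eighth) = 6; dotted sixteenth note = 3; thirty-second tied to sixteenth (thirty-second + sixteenth) = 3.
Altogether 6 + 3 + 3 = 12.
Remaining: 20 − 12 = 8 thirty-second notes, which is a quarter note.

quarter note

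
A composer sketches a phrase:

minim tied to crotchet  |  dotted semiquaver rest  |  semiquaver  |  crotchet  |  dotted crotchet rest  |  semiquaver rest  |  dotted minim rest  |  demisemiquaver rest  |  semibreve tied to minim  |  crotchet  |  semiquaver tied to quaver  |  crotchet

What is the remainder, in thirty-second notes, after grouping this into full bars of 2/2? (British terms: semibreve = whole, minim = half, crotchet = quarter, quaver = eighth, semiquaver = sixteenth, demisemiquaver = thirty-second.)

18

One bar of 2/2 = 32 thirty-second notes.
Each duration in thirty-second notes: minim tied to crotchet (minim + crotchet) = 24; dotted semiquaver rest = 3; semiquaver = 2; crotchet = 8; dotted crotchet rest = 12; semiquaver rest = 2; dotted minim rest = 24; demisemiquaver rest = 1; semibreve tied to minim (semibreve + minim) = 48; crotchet = 8; semiquaver tied to quaver (semiquaver + quaver) = 6; crotchet = 8.
Total: 24 + 3 + 2 + 8 + 12 + 2 + 24 + 1 + 48 + 8 + 6 + 8 = 146.
146 ÷ 32 = 4 complete bars with 18 thirty-second notes remaining.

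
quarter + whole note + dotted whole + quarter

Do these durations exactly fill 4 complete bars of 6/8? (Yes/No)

Yes

One bar of 6/8 = 3 quarter notes, so 4 bars = 12.
Each duration in quarter notes: quarter = 1; whole note = 4; dotted whole = 6; quarter = 1.
Sum: 1 + 4 + 6 + 1 = 12.
12 equals 12, so the answer is Yes.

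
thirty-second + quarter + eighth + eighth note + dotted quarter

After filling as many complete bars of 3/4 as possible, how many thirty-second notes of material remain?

5

One bar of 3/4 = 24 thirty-second notes.
Express everything in thirty-second notes: thirty-second = 1; quarter = 8; eighth = 4; eighth note = 4; dotted quarter = 12.
Altogether 1 + 8 + 4 + 4 + 12 = 29.
29 ÷ 24 = 1 complete bar with 5 thirty-second notes remaining.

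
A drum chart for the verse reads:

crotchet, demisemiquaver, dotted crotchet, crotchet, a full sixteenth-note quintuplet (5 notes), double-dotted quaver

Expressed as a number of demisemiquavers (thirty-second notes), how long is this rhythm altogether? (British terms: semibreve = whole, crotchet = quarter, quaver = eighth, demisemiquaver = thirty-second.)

In thirty-second notes: crotchet = 8; demisemiquaver = 1; dotted crotchet = 12; crotchet = 8; a full sixteenth-note quintuplet (5 notes) (five quintuplet sixteenths span one quarter) = 8; double-dotted quaver = 7.
Adding: 8 + 1 + 12 + 8 + 8 + 7 = 44 thirty-second notes.

44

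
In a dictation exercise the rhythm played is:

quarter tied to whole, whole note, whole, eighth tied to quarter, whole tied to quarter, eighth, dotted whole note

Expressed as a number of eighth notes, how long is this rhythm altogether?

In eighth notes: quarter tied to whole (quarter + whole) = 10; whole note = 8; whole = 8; eighth tied to quarter (eighth + quarter) = 3; whole tied to quarter (whole + quarter) = 10; eighth = 1; dotted whole note = 12.
Altogether 10 + 8 + 8 + 3 + 10 + 1 + 12 = 52 eighth notes.

52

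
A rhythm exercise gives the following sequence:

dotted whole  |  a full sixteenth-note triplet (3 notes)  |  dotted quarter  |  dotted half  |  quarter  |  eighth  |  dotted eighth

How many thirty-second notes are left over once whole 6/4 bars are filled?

One bar of 6/4 = 24 sixteenth notes.
Each duration in sixteenth notes: dotted whole = 24; a full sixteenth-note triplet (3 notes) (three triplet sixteenths span one eighth) = 2; dotted quarter = 6; dotted half = 12; quarter = 4; eighth = 2; dotted eighth = 3.
Altogether 24 + 2 + 6 + 12 + 4 + 2 + 3 = 53.
53 ÷ 24 = 2 complete bars with 5 sixteenth notes remaining = 10 thirty-second notes.

10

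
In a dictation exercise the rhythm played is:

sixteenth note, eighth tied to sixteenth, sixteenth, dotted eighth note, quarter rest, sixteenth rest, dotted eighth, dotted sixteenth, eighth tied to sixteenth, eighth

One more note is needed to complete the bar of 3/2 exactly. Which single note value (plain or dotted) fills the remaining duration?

dotted sixteenth note

The bar of 3/2 = 48 thirty-second notes.
Express everything in thirty-second notes: sixteenth note = 2; eighth tied to sixteenth (eighth + sixteenth) = 6; sixteenth = 2; dotted eighth note = 6; quarter rest = 8; sixteenth rest = 2; dotted eighth = 6; dotted sixteenth = 3; eighth tied to sixteenth (eighth + sixteenth) = 6; eighth = 4.
Total: 2 + 6 + 2 + 6 + 8 + 2 + 6 + 3 + 6 + 4 = 45.
Remaining: 48 − 45 = 3 thirty-second notes, which is a dotted sixteenth note.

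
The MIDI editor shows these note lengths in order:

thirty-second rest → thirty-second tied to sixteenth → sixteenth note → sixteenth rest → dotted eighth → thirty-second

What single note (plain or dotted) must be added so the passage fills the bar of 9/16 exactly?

The bar of 9/16 = 18 thirty-second notes.
Convert each value to thirty-second notes: thirty-second rest = 1; thirty-second tied to sixteenth (thirty-second + sixteenth) = 3; sixteenth note = 2; sixteenth rest = 2; dotted eighth = 6; thirty-second = 1.
Adding: 1 + 3 + 2 + 2 + 6 + 1 = 15.
Remaining: 18 − 15 = 3 thirty-second notes, which is a dotted sixteenth note.

dotted sixteenth note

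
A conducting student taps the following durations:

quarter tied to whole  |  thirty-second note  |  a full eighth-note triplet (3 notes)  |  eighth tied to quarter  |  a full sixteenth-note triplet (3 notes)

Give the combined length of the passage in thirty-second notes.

65

In thirty-second notes: quarter tied to whole (quarter + whole) = 40; thirty-second note = 1; a full eighth-note triplet (3 notes) (three triplet eighths span one quarter) = 8; eighth tied to quarter (eighth + quarter) = 12; a full sixteenth-note triplet (3 notes) (three triplet sixteenths span one eighth) = 4.
Altogether 40 + 1 + 8 + 12 + 4 = 65 thirty-second notes.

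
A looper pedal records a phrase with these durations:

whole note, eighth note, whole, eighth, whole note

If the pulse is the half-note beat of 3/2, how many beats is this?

One half-note beat = 4 eighth notes.
Convert each value to eighth notes: whole note = 8; eighth note = 1; whole = 8; eighth = 1; whole note = 8.
Altogether 8 + 1 + 8 + 1 + 8 = 26.
26 ÷ 4 = 6.5 beats.

6.5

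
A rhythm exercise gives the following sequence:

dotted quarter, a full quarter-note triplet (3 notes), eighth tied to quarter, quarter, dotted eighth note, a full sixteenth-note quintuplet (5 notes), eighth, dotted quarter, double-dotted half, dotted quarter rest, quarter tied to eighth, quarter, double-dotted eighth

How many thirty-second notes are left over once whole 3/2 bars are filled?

One bar of 3/2 = 48 thirty-second notes.
In thirty-second notes: dotted quarter = 12; a full quarter-note triplet (3 notes) (three triplet quarters span one half) = 16; eighth tied to quarter (eighth + quarter) = 12; quarter = 8; dotted eighth note = 6; a full sixteenth-note quintuplet (5 notes) (five quintuplet sixteenths span one quarter) = 8; eighth = 4; dotted quarter = 12; double-dotted half = 28; dotted quarter rest = 12; quarter tied to eighth (quarter + eighth) = 12; quarter = 8; double-dotted eighth = 7.
Adding: 12 + 16 + 12 + 8 + 6 + 8 + 4 + 12 + 28 + 12 + 12 + 8 + 7 = 145.
145 ÷ 48 = 3 complete bars with 1 thirty-second note remaining.

1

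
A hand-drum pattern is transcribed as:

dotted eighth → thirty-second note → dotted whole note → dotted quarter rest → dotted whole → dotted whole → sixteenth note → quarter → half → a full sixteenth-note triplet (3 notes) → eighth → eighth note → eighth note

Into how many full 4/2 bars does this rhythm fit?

One bar of 4/2 = 64 thirty-second notes.
Express everything in thirty-second notes: dotted eighth = 6; thirty-second note = 1; dotted whole note = 48; dotted quarter rest = 12; dotted whole = 48; dotted whole = 48; sixteenth note = 2; quarter = 8; half = 16; a full sixteenth-note triplet (3 notes) (three triplet sixteenths span one eighth) = 4; eighth = 4; eighth note = 4; eighth note = 4.
Sum: 6 + 1 + 48 + 12 + 48 + 48 + 2 + 8 + 16 + 4 + 4 + 4 + 4 = 205.
205 ÷ 64 = 3 complete bars with 13 left over.

3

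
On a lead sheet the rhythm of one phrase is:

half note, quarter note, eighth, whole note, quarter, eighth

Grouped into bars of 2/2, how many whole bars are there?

One bar of 2/2 = 8 eighth notes.
Convert each value to eighth notes: half note = 4; quarter note = 2; eighth = 1; whole note = 8; quarter = 2; eighth = 1.
Total: 4 + 2 + 1 + 8 + 2 + 1 = 18.
18 ÷ 8 = 2 complete bars with 2 left over.

2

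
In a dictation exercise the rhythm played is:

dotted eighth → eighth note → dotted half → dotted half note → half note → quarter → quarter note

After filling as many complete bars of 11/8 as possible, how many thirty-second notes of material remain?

2

One bar of 11/8 = 22 sixteenth notes.
Express everything in sixteenth notes: dotted eighth = 3; eighth note = 2; dotted half = 12; dotted half note = 12; half note = 8; quarter = 4; quarter note = 4.
Total: 3 + 2 + 12 + 12 + 8 + 4 + 4 = 45.
45 ÷ 22 = 2 complete bars with 1 sixteenth note remaining = 2 thirty-second notes.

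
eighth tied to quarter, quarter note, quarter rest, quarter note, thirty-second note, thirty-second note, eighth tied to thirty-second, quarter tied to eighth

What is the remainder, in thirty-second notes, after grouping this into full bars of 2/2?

One bar of 2/2 = 32 thirty-second notes.
Each duration in thirty-second notes: eighth tied to quarter (eighth + quarter) = 12; quarter note = 8; quarter rest = 8; quarter note = 8; thirty-second note = 1; thirty-second note = 1; eighth tied to thirty-second (eighth + thirty-second) = 5; quarter tied to eighth (quarter + eighth) = 12.
Total: 12 + 8 + 8 + 8 + 1 + 1 + 5 + 12 = 55.
55 ÷ 32 = 1 complete bar with 23 thirty-second notes remaining.

23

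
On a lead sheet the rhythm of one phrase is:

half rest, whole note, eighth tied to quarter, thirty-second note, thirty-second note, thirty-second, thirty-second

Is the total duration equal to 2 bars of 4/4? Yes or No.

Yes

One bar of 4/4 = 32 thirty-second notes, so 2 bars = 64.
Convert each value to thirty-second notes: half rest = 16; whole note = 32; eighth tied to quarter (eighth + quarter) = 12; thirty-second note = 1; thirty-second note = 1; thirty-second = 1; thirty-second = 1.
Adding: 16 + 32 + 12 + 1 + 1 + 1 + 1 = 64.
64 equals 64, so the answer is Yes.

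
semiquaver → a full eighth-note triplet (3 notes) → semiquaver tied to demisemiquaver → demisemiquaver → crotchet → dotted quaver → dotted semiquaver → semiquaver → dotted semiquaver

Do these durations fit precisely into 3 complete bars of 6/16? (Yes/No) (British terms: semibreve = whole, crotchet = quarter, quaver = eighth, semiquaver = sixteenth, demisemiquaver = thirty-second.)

One bar of 6/16 = 12 thirty-second notes, so 3 bars = 36.
Working in thirty-second notes: semiquaver = 2; a full eighth-note triplet (3 notes) (three triplet eighths span one quarter) = 8; semiquaver tied to demisemiquaver (semiquaver + demisemiquaver) = 3; demisemiquaver = 1; crotchet = 8; dotted quaver = 6; dotted semiquaver = 3; semiquaver = 2; dotted semiquaver = 3.
Total: 2 + 8 + 3 + 1 + 8 + 6 + 3 + 2 + 3 = 36.
36 equals 36, so the answer is Yes.

Yes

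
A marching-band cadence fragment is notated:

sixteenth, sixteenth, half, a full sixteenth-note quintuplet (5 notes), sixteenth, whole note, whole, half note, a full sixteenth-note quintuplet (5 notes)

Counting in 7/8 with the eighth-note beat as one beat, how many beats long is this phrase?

29.5

One eighth-note beat = 2 sixteenth notes.
Express everything in sixteenth notes: sixteenth = 1; sixteenth = 1; half = 8; a full sixteenth-note quintuplet (5 notes) (five quintuplet sixteenths span one quarter) = 4; sixteenth = 1; whole note = 16; whole = 16; half note = 8; a full sixteenth-note quintuplet (5 notes) (five quintuplet sixteenths span one quarter) = 4.
Sum: 1 + 1 + 8 + 4 + 1 + 16 + 16 + 8 + 4 = 59.
59 ÷ 2 = 29.5 beats.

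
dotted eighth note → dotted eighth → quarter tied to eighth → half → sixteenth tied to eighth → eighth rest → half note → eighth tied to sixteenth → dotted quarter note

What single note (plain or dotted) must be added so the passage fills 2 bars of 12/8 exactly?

2 bars of 12/8 = 48 sixteenth notes.
Each duration in sixteenth notes: dotted eighth note = 3; dotted eighth = 3; quarter tied to eighth (quarter + eighth) = 6; half = 8; sixteenth tied to eighth (sixteenth + eighth) = 3; eighth rest = 2; half note = 8; eighth tied to sixteenth (eighth + sixteenth) = 3; dotted quarter note = 6.
Adding: 3 + 3 + 6 + 8 + 3 + 2 + 8 + 3 + 6 = 42.
Remaining: 48 − 42 = 6 sixteenth notes, which is a dotted quarter note.

dotted quarter note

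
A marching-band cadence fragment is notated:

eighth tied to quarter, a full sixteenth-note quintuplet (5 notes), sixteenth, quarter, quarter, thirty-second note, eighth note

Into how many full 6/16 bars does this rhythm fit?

3

One bar of 6/16 = 12 thirty-second notes.
In thirty-second notes: eighth tied to quarter (eighth + quarter) = 12; a full sixteenth-note quintuplet (5 notes) (five quintuplet sixteenths span one quarter) = 8; sixteenth = 2; quarter = 8; quarter = 8; thirty-second note = 1; eighth note = 4.
Adding: 12 + 8 + 2 + 8 + 8 + 1 + 4 = 43.
43 ÷ 12 = 3 complete bars with 7 left over.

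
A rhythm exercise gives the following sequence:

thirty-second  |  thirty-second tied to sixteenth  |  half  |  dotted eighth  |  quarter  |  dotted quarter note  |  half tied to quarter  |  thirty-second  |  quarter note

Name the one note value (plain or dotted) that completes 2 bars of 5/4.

2 bars of 5/4 = 80 thirty-second notes.
Each duration in thirty-second notes: thirty-second = 1; thirty-second tied to sixteenth (thirty-second + sixteenth) = 3; half = 16; dotted eighth = 6; quarter = 8; dotted quarter note = 12; half tied to quarter (half + quarter) = 24; thirty-second = 1; quarter note = 8.
Altogether 1 + 3 + 16 + 6 + 8 + 12 + 24 + 1 + 8 = 79.
Remaining: 80 − 79 = 1 thirty-second note, which is a thirty-second note.

thirty-second note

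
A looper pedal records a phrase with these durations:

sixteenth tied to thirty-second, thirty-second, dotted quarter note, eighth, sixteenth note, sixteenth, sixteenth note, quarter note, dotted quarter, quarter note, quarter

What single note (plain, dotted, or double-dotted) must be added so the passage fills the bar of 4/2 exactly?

sixteenth note

The bar of 4/2 = 64 thirty-second notes.
Convert each value to thirty-second notes: sixteenth tied to thirty-second (sixteenth + thirty-second) = 3; thirty-second = 1; dotted quarter note = 12; eighth = 4; sixteenth note = 2; sixteenth = 2; sixteenth note = 2; quarter note = 8; dotted quarter = 12; quarter note = 8; quarter = 8.
Total: 3 + 1 + 12 + 4 + 2 + 2 + 2 + 8 + 12 + 8 + 8 = 62.
Remaining: 64 − 62 = 2 thirty-second notes, which is a sixteenth note.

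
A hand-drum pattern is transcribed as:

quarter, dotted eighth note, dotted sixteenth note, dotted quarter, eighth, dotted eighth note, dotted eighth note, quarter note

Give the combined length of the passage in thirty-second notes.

53

Each duration in thirty-second notes: quarter = 8; dotted eighth note = 6; dotted sixteenth note = 3; dotted quarter = 12; eighth = 4; dotted eighth note = 6; dotted eighth note = 6; quarter note = 8.
Adding: 8 + 6 + 3 + 12 + 4 + 6 + 6 + 8 = 53 thirty-second notes.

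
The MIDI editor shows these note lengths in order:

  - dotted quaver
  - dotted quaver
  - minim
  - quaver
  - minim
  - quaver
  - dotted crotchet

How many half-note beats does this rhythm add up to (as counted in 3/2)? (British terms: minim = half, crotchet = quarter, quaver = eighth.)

One half-note beat = 8 sixteenth notes.
Express everything in sixteenth notes: dotted quaver = 3; dotted quaver = 3; minim = 8; quaver = 2; minim = 8; quaver = 2; dotted crotchet = 6.
Adding: 3 + 3 + 8 + 2 + 8 + 2 + 6 = 32.
32 ÷ 8 = 4 beats.

4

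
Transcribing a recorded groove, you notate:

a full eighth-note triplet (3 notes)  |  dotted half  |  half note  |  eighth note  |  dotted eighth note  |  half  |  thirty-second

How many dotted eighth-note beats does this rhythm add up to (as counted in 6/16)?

One dotted eighth-note beat = 6 thirty-second notes.
Working in thirty-second notes: a full eighth-note triplet (3 notes) (three triplet eighths span one quarter) = 8; dotted half = 24; half note = 16; eighth note = 4; dotted eighth note = 6; half = 16; thirty-second = 1.
Adding: 8 + 24 + 16 + 4 + 6 + 16 + 1 = 75.
75 ÷ 6 = 12.5 beats.

12.5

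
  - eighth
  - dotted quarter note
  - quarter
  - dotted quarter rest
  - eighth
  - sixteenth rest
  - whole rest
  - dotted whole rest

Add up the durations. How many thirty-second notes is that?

122

Express everything in thirty-second notes: eighth = 4; dotted quarter note = 12; quarter = 8; dotted quarter rest = 12; eighth = 4; sixteenth rest = 2; whole rest = 32; dotted whole rest = 48.
Adding: 4 + 12 + 8 + 12 + 4 + 2 + 32 + 48 = 122 thirty-second notes.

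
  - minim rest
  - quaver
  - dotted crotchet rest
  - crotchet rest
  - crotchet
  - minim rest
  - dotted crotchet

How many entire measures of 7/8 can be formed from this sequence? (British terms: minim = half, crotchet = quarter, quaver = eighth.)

One bar of 7/8 = 7 eighth notes.
Each duration in eighth notes: minim rest = 4; quaver = 1; dotted crotchet rest = 3; crotchet rest = 2; crotchet = 2; minim rest = 4; dotted crotchet = 3.
Adding: 4 + 1 + 3 + 2 + 2 + 4 + 3 = 19.
19 ÷ 7 = 2 complete bars with 5 left over.

2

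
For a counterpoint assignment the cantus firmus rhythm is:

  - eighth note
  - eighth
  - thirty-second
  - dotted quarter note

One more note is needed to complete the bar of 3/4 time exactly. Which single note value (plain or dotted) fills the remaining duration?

The bar of 3/4 = 24 thirty-second notes.
In thirty-second notes: eighth note = 4; eighth = 4; thirty-second = 1; dotted quarter note = 12.
Sum: 4 + 4 + 1 + 12 = 21.
Remaining: 24 − 21 = 3 thirty-second notes, which is a dotted sixteenth note.

dotted sixteenth note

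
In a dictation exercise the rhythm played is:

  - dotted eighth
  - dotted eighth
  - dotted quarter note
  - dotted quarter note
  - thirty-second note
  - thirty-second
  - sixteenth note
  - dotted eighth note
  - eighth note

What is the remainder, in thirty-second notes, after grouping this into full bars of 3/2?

2

One bar of 3/2 = 48 thirty-second notes.
Convert each value to thirty-second notes: dotted eighth = 6; dotted eighth = 6; dotted quarter note = 12; dotted quarter note = 12; thirty-second note = 1; thirty-second = 1; sixteenth note = 2; dotted eighth note = 6; eighth note = 4.
Total: 6 + 6 + 12 + 12 + 1 + 1 + 2 + 6 + 4 = 50.
50 ÷ 48 = 1 complete bar with 2 thirty-second notes remaining.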